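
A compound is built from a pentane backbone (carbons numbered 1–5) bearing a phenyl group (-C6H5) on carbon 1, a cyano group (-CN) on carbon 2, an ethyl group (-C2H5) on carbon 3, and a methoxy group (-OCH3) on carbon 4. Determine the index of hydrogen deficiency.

6

Atom tally by fragment:
  C6H5CH2 → C:7 H:7
  CH(CN) → C:2 H:1 N:1
  CH(C2H5) → C:3 H:6
  CH(OCH3) → C:2 H:4 O:1
  CH3 → C:1 H:3
Element totals:
  C: 15
  H: 21
  N: 1
  O: 1
Molecular formula: C15H21NO.
DoU = (2C + 2 + N − H − X) / 2 = (2·15 + 2 + 1 − 21 − 0) / 2 = 6.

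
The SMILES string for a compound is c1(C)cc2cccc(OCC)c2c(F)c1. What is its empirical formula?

C13H13FO

Atom tally by fragment:
  naphthalene ring system core → C:10 H:8
  (− 3 ring H displaced by substituents)
  + CH3 → C:1 H:3
  + OC2H5 → C:2 H:5 O:1
  + F → F:1
Element totals:
  C: 13
  H: 13
  F: 1
  O: 1
Molecular formula: C13H13FO.
gcd of subscripts (13, 1, 13, 1) = 1, so the empirical formula equals the molecular formula.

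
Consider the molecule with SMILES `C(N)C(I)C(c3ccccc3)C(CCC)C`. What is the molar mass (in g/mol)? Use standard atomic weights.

Atom tally by fragment:
  H2NCH2 → C:1 H:4 N:1
  CH(I) → C:1 H:1 I:1
  CH(C6H5) → C:7 H:6
  CH(CH2CH2CH3) → C:4 H:8
  CH3 → C:1 H:3
Element totals:
  C: 14
  H: 22
  I: 1
  N: 1
Molecular formula: C14H22IN.
  M = 14(12.011) + 22(1.008) + 126.904 + 14.007
    = 168.154 + 22.176 + 126.904 + 14.007 = 331.241

331.24 g/mol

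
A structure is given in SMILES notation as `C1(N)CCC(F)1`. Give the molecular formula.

C4H8FN

Atom tally by fragment:
  cyclobutane ring core → C:4 H:8
  (− 2 ring H displaced by substituents)
  + NH2 → N:1 H:2
  + F → F:1
Element totals:
  C: 4
  H: 8
  F: 1
  N: 1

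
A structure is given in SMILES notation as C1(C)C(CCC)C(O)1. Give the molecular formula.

C7H14O

Atom tally by fragment:
  cyclopropane ring core → C:3 H:6
  (− 3 ring H displaced by substituents)
  + CH3 → C:1 H:3
  + CH2CH2CH3 → C:3 H:7
  + OH → O:1 H:1
Element totals:
  C: 7
  H: 14
  O: 1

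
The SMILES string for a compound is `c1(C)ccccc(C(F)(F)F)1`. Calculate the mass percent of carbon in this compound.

Atom tally by fragment:
  benzene ring core → C:6 H:6
  (− 2 ring H displaced by substituents)
  + CH3 → C:1 H:3
  + CF3 → C:1 F:3
Element totals:
  C: 8
  H: 7
  F: 3
Molecular formula: C8H7F3.
Molar mass = 160.138 g/mol.
Mass from C: 8 × 12.011 = 96.088 g/mol.
%C = 96.088 / 160.138 × 100 = 60.00%.

60.00%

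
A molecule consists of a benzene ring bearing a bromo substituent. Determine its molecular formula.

Atom tally by fragment:
  benzene ring core → C:6 H:6
  (− 1 ring H displaced by substituents)
  + Br → Br:1
Element totals:
  C: 6
  H: 5
  Br: 1

C6H5Br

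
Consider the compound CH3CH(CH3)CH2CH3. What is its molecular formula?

Element totals:
  C: 5
  H: 12

C5H12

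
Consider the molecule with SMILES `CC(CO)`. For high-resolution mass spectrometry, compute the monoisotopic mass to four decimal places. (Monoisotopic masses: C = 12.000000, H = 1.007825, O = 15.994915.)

Atom tally by fragment:
  CH3 → C:1 H:3
  CH2CH2OH → C:2 H:5 O:1
Element totals:
  C: 3
  H: 8
  O: 1
Molecular formula: C3H8O.
  M = 3(12.0) + 8(1.007825) + 15.994915
    = 36.000000 + 8.062600 + 15.994915 = 60.057515

60.0575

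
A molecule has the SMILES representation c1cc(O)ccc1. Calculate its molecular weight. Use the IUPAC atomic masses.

Atom tally by fragment:
  benzene ring core → C:6 H:6
  (− 1 ring H displaced by substituents)
  + OH → O:1 H:1
Element totals:
  C: 6
  H: 6
  O: 1
Molecular formula: C6H6O.
  M = 6(12.011) + 6(1.008) + 15.999
    = 72.066 + 6.048 + 15.999 = 94.113

94.11 g/mol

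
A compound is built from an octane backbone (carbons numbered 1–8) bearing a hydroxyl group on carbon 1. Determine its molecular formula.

C8H18O

Atom tally by fragment:
  HOCH2 → C:1 H:3 O:1
  CH2 → C:1 H:2
  CH2 → C:1 H:2
  CH2 → C:1 H:2
  CH2 → C:1 H:2
  CH2 → C:1 H:2
  CH2 → C:1 H:2
  CH3 → C:1 H:3
Element totals:
  C: 8
  H: 18
  O: 1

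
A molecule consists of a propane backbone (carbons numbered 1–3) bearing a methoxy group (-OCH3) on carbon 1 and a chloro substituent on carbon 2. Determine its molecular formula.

Atom tally by fragment:
  CH3OCH2 → C:2 H:5 O:1
  CH(Cl) → C:1 H:1 Cl:1
  CH3 → C:1 H:3
Element totals:
  C: 4
  H: 9
  Cl: 1
  O: 1

C4H9ClO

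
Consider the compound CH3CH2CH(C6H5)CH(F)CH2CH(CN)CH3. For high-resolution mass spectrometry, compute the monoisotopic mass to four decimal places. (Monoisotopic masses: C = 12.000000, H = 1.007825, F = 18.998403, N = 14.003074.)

Atom tally by fragment:
  CH3 → C:1 H:3
  CH2 → C:1 H:2
  CH(C6H5) → C:7 H:6
  CH(F) → C:1 H:1 F:1
  CH2 → C:1 H:2
  CH(CN) → C:2 H:1 N:1
  CH3 → C:1 H:3
Element totals:
  C: 14
  H: 18
  F: 1
  N: 1
Molecular formula: C14H18FN.
  M = 14(12.0) + 18(1.007825) + 18.998403 + 14.003074
    = 168.000000 + 18.140850 + 18.998403 + 14.003074 = 219.142327

219.1423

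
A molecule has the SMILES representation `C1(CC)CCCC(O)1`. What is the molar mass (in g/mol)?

Atom tally by fragment:
  cyclopentane ring core → C:5 H:10
  (− 2 ring H displaced by substituents)
  + C2H5 → C:2 H:5
  + OH → O:1 H:1
Element totals:
  C: 7
  H: 14
  O: 1
Molecular formula: C7H14O.
  M = 7(12.011) + 14(1.008) + 15.999
    = 84.077 + 14.112 + 15.999 = 114.188

114.19 g/mol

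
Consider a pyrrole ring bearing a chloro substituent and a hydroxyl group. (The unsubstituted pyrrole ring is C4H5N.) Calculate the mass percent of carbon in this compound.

40.88%

Atom tally by fragment:
  pyrrole ring core → C:4 H:5 N:1
  (− 2 ring H displaced by substituents)
  + Cl → Cl:1
  + OH → O:1 H:1
Element totals:
  C: 4
  H: 4
  Cl: 1
  N: 1
  O: 1
Molecular formula: C4H4ClNO.
Molar mass = 117.532 g/mol.
Mass from C: 4 × 12.011 = 48.044 g/mol.
%C = 48.044 / 117.532 × 100 = 40.88%.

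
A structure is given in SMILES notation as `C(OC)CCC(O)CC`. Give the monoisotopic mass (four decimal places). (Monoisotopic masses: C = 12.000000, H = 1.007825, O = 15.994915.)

Atom tally by fragment:
  CH3OCH2 → C:2 H:5 O:1
  CH2 → C:1 H:2
  CH2 → C:1 H:2
  CH(OH) → C:1 H:2 O:1
  CH2 → C:1 H:2
  CH3 → C:1 H:3
Element totals:
  C: 7
  H: 16
  O: 2
Molecular formula: C7H16O2.
  M = 7(12.0) + 16(1.007825) + 2(15.994915)
    = 84.000000 + 16.125200 + 31.989830 = 132.115030

132.1150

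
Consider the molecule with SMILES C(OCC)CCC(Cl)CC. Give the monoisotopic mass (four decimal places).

164.0968

Atom tally by fragment:
  C2H5OCH2 → C:3 H:7 O:1
  CH2 → C:1 H:2
  CH2 → C:1 H:2
  CH(Cl) → C:1 H:1 Cl:1
  CH2 → C:1 H:2
  CH3 → C:1 H:3
Element totals:
  C: 8
  H: 17
  Cl: 1
  O: 1
Molecular formula: C8H17ClO.
  M = 8(12.0) + 17(1.007825) + 34.968853 + 15.994915
    = 96.000000 + 17.133025 + 34.968853 + 15.994915 = 164.096793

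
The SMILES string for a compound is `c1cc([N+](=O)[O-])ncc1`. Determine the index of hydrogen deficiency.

5

Atom tally by fragment:
  pyridine ring core → C:5 H:5 N:1
  (− 1 ring H displaced by substituents)
  + NO2 → N:1 O:2
Element totals:
  C: 5
  H: 4
  N: 2
  O: 2
Molecular formula: C5H4N2O2.
DoU = (2C + 2 + N − H − X) / 2 = (2·5 + 2 + 2 − 4 − 0) / 2 = 5.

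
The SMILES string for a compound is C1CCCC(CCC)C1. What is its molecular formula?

C9H18

Atom tally by fragment:
  cyclohexane ring core → C:6 H:12
  (− 1 ring H displaced by substituents)
  + CH2CH2CH3 → C:3 H:7
Element totals:
  C: 9
  H: 18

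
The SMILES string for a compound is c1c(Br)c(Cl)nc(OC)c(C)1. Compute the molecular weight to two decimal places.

236.49 g/mol

Atom tally by fragment:
  pyridine ring core → C:5 H:5 N:1
  (− 4 ring H displaced by substituents)
  + Br → Br:1
  + Cl → Cl:1
  + OCH3 → C:1 H:3 O:1
  + CH3 → C:1 H:3
Element totals:
  C: 7
  H: 7
  Br: 1
  Cl: 1
  N: 1
  O: 1
Molecular formula: C7H7BrClNO.
  M = 7(12.011) + 7(1.008) + 79.904 + 35.45 + 14.007 + 15.999
    = 84.077 + 7.056 + 79.904 + 35.450 + 14.007 + 15.999 = 236.493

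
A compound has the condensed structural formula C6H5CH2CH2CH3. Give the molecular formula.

C9H12

Atom tally by fragment:
  benzene ring core → C:6 H:6
  (− 1 ring H displaced by substituents)
  + CH2CH2CH3 → C:3 H:7
Element totals:
  C: 9
  H: 12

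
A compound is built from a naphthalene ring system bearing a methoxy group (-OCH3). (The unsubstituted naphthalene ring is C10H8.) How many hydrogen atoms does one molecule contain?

10

Atom tally by fragment:
  naphthalene ring system core → C:10 H:8
  (− 1 ring H displaced by substituents)
  + OCH3 → C:1 H:3 O:1
Element totals:
  C: 11
  H: 10
  O: 1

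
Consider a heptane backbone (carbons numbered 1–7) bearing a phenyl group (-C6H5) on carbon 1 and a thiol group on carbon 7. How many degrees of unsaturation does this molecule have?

Atom tally by fragment:
  C6H5CH2 → C:7 H:7
  CH2 → C:1 H:2
  CH2 → C:1 H:2
  CH2 → C:1 H:2
  CH2 → C:1 H:2
  CH2 → C:1 H:2
  CH2SH → C:1 H:3 S:1
Element totals:
  C: 13
  H: 20
  S: 1
Molecular formula: C13H20S.
DoU = (2C + 2 + N − H − X) / 2 = (2·13 + 2 + 0 − 20 − 0) / 2 = 4.

4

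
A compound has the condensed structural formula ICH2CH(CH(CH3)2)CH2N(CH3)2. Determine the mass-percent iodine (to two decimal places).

49.74%

Atom tally by fragment:
  ICH2 → C:1 H:2 I:1
  CH(CH(CH3)2) → C:4 H:8
  CH2N(CH3)2 → C:3 H:8 N:1
Element totals:
  C: 8
  H: 18
  I: 1
  N: 1
Molecular formula: C8H18IN.
Molar mass = 255.143 g/mol.
Mass from I: 1 × 126.904 = 126.904 g/mol.
%I = 126.904 / 255.143 × 100 = 49.74%.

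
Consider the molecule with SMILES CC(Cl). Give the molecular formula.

Atom tally by fragment:
  CH3 → C:1 H:3
  CH2Cl → C:1 H:2 Cl:1
Element totals:
  C: 2
  H: 5
  Cl: 1

C2H5Cl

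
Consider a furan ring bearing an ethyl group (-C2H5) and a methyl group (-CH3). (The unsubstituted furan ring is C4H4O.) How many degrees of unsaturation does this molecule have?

3

Atom tally by fragment:
  furan ring core → C:4 H:4 O:1
  (− 2 ring H displaced by substituents)
  + C2H5 → C:2 H:5
  + CH3 → C:1 H:3
Element totals:
  C: 7
  H: 10
  O: 1
Molecular formula: C7H10O.
DoU = (2C + 2 + N − H − X) / 2 = (2·7 + 2 + 0 − 10 − 0) / 2 = 3.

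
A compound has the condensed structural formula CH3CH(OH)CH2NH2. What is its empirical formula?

Element totals:
  C: 3
  H: 9
  N: 1
  O: 1
Molecular formula: C3H9NO.
gcd of subscripts (3, 9, 1, 1) = 1, so the empirical formula equals the molecular formula.

C3H9NO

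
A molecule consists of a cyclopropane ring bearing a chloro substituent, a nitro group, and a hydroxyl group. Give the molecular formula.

C3H4ClNO3

Atom tally by fragment:
  cyclopropane ring core → C:3 H:6
  (− 3 ring H displaced by substituents)
  + Cl → Cl:1
  + NO2 → N:1 O:2
  + OH → O:1 H:1
Element totals:
  C: 3
  H: 4
  Cl: 1
  N: 1
  O: 3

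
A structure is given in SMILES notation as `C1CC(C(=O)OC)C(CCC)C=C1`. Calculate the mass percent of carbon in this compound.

Atom tally by fragment:
  cyclohexene ring core → C:6 H:10
  (− 2 ring H displaced by substituents)
  + COOCH3 → C:2 H:3 O:2
  + CH2CH2CH3 → C:3 H:7
Element totals:
  C: 11
  H: 18
  O: 2
Molecular formula: C11H18O2.
Molar mass = 182.263 g/mol.
Mass from C: 11 × 12.011 = 132.121 g/mol.
%C = 132.121 / 182.263 × 100 = 72.49%.

72.49%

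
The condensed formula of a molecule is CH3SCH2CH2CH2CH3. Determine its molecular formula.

Atom tally by fragment:
  CH3SCH2 → C:2 H:5 S:1
  CH2 → C:1 H:2
  CH2 → C:1 H:2
  CH3 → C:1 H:3
Element totals:
  C: 5
  H: 12
  S: 1

C5H12S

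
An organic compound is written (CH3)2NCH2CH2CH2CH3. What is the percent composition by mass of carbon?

71.22%

Atom tally by fragment:
  (CH3)2NCH2 → C:3 H:8 N:1
  CH2 → C:1 H:2
  CH2 → C:1 H:2
  CH3 → C:1 H:3
Element totals:
  C: 6
  H: 15
  N: 1
Molecular formula: C6H15N.
Molar mass = 101.193 g/mol.
Mass from C: 6 × 12.011 = 72.066 g/mol.
%C = 72.066 / 101.193 × 100 = 71.22%.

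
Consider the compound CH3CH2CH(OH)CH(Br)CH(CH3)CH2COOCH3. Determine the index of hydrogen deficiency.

1

Atom tally by fragment:
  CH3 → C:1 H:3
  CH2 → C:1 H:2
  CH(OH) → C:1 H:2 O:1
  CH(Br) → C:1 H:1 Br:1
  CH(CH3) → C:2 H:4
  CH2COOCH3 → C:3 H:5 O:2
Element totals:
  C: 9
  H: 17
  Br: 1
  O: 3
Molecular formula: C9H17BrO3.
DoU = (2C + 2 + N − H − X) / 2 = (2·9 + 2 + 0 − 17 − 1) / 2 = 1.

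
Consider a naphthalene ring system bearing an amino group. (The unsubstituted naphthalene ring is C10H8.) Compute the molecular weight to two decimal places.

143.19 g/mol

Atom tally by fragment:
  naphthalene ring system core → C:10 H:8
  (− 1 ring H displaced by substituents)
  + NH2 → N:1 H:2
Element totals:
  C: 10
  H: 9
  N: 1
Molecular formula: C10H9N.
  M = 10(12.011) + 9(1.008) + 14.007
    = 120.110 + 9.072 + 14.007 = 143.189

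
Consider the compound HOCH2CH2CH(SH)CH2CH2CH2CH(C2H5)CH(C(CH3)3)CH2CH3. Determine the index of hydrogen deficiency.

0

Element totals:
  C: 16
  H: 34
  O: 1
  S: 1
Molecular formula: C16H34OS.
DoU = (2C + 2 + N − H − X) / 2 = (2·16 + 2 + 0 − 34 − 0) / 2 = 0.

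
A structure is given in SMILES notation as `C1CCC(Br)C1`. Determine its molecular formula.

C5H9Br

Atom tally by fragment:
  cyclopentane ring core → C:5 H:10
  (− 1 ring H displaced by substituents)
  + Br → Br:1
Element totals:
  C: 5
  H: 9
  Br: 1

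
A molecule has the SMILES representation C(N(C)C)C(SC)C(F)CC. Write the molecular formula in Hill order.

Atom tally by fragment:
  (CH3)2NCH2 → C:3 H:8 N:1
  CH(SCH3) → C:2 H:4 S:1
  CH(F) → C:1 H:1 F:1
  CH2 → C:1 H:2
  CH3 → C:1 H:3
Element totals:
  C: 8
  H: 18
  F: 1
  N: 1
  S: 1

C8H18FNS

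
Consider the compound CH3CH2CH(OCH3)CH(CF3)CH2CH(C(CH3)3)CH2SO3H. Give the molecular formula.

Atom tally by fragment:
  CH3 → C:1 H:3
  CH2 → C:1 H:2
  CH(OCH3) → C:2 H:4 O:1
  CH(CF3) → C:2 H:1 F:3
  CH2 → C:1 H:2
  CH(C(CH3)3) → C:5 H:10
  CH2SO3H → C:1 H:3 S:1 O:3
Element totals:
  C: 13
  H: 25
  F: 3
  O: 4
  S: 1

C13H25F3O4S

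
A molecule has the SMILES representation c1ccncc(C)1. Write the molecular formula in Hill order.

C6H7N

Atom tally by fragment:
  pyridine ring core → C:5 H:5 N:1
  (− 1 ring H displaced by substituents)
  + CH3 → C:1 H:3
Element totals:
  C: 6
  H: 7
  N: 1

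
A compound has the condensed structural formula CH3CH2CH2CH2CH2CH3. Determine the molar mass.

86.18 g/mol

Element totals:
  C: 6
  H: 14
Molecular formula: C6H14.
  M = 6(12.011) + 14(1.008)
    = 72.066 + 14.112 = 86.178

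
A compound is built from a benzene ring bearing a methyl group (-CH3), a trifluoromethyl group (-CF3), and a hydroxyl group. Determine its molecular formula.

C8H7F3O

Atom tally by fragment:
  benzene ring core → C:6 H:6
  (− 3 ring H displaced by substituents)
  + CH3 → C:1 H:3
  + CF3 → C:1 F:3
  + OH → O:1 H:1
Element totals:
  C: 8
  H: 7
  F: 3
  O: 1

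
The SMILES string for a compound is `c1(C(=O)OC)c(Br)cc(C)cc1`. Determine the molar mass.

Atom tally by fragment:
  benzene ring core → C:6 H:6
  (− 3 ring H displaced by substituents)
  + COOCH3 → C:2 H:3 O:2
  + Br → Br:1
  + CH3 → C:1 H:3
Element totals:
  C: 9
  H: 9
  Br: 1
  O: 2
Molecular formula: C9H9BrO2.
  M = 9(12.011) + 9(1.008) + 79.904 + 2(15.999)
    = 108.099 + 9.072 + 79.904 + 31.998 = 229.073

229.07 g/mol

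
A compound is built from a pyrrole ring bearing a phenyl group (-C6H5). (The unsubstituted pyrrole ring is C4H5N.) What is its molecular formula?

C10H9N

Atom tally by fragment:
  pyrrole ring core → C:4 H:5 N:1
  (− 1 ring H displaced by substituents)
  + C6H5 → C:6 H:5
Element totals:
  C: 10
  H: 9
  N: 1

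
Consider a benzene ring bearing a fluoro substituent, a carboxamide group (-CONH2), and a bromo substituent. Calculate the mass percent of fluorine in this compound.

Atom tally by fragment:
  benzene ring core → C:6 H:6
  (− 3 ring H displaced by substituents)
  + F → F:1
  + CONH2 → C:1 H:2 O:1 N:1
  + Br → Br:1
Element totals:
  C: 7
  H: 5
  Br: 1
  F: 1
  N: 1
  O: 1
Molecular formula: C7H5BrFNO.
Molar mass = 218.025 g/mol.
Mass from F: 1 × 18.998 = 18.998 g/mol.
%F = 18.998 / 218.025 × 100 = 8.71%.

8.71%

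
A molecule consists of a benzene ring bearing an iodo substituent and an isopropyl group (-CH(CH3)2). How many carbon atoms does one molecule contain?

Atom tally by fragment:
  benzene ring core → C:6 H:6
  (− 2 ring H displaced by substituents)
  + I → I:1
  + CH(CH3)2 → C:3 H:7
Element totals:
  C: 9
  H: 11
  I: 1

9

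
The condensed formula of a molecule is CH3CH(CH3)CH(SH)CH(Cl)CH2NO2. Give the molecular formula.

C6H12ClNO2S

Element totals:
  C: 6
  H: 12
  Cl: 1
  N: 1
  O: 2
  S: 1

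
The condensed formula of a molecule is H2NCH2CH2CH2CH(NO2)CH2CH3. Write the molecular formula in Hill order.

C6H14N2O2

Atom tally by fragment:
  H2NCH2 → C:1 H:4 N:1
  CH2 → C:1 H:2
  CH2 → C:1 H:2
  CH(NO2) → C:1 H:1 N:1 O:2
  CH2 → C:1 H:2
  CH3 → C:1 H:3
Element totals:
  C: 6
  H: 14
  N: 2
  O: 2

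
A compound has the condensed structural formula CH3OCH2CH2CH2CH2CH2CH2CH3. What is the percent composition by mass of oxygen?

Atom tally by fragment:
  CH3OCH2 → C:2 H:5 O:1
  CH2 → C:1 H:2
  CH2 → C:1 H:2
  CH2 → C:1 H:2
  CH2 → C:1 H:2
  CH2 → C:1 H:2
  CH3 → C:1 H:3
Element totals:
  C: 8
  H: 18
  O: 1
Molecular formula: C8H18O.
Molar mass = 130.231 g/mol.
Mass from O: 1 × 15.999 = 15.999 g/mol.
%O = 15.999 / 130.231 × 100 = 12.29%.

12.29%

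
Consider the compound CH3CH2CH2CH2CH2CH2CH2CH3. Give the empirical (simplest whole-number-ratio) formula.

C4H9

Element totals:
  C: 8
  H: 18
Molecular formula: C8H18.
gcd of subscripts = 2; dividing each by 2:
  C: 8/2 = 4
  H: 18/2 = 9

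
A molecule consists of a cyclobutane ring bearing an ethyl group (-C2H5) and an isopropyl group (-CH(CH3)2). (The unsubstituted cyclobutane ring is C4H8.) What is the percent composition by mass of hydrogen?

Atom tally by fragment:
  cyclobutane ring core → C:4 H:8
  (− 2 ring H displaced by substituents)
  + C2H5 → C:2 H:5
  + CH(CH3)2 → C:3 H:7
Element totals:
  C: 9
  H: 18
Molecular formula: C9H18.
Molar mass = 126.243 g/mol.
Mass from H: 18 × 1.008 = 18.144 g/mol.
%H = 18.144 / 126.243 × 100 = 14.37%.

14.37%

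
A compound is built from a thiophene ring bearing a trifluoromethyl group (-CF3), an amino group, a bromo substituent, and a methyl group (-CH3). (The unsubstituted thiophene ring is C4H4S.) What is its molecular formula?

Atom tally by fragment:
  thiophene ring core → C:4 H:4 S:1
  (− 4 ring H displaced by substituents)
  + CF3 → C:1 F:3
  + NH2 → N:1 H:2
  + Br → Br:1
  + CH3 → C:1 H:3
Element totals:
  C: 6
  H: 5
  Br: 1
  F: 3
  N: 1
  S: 1

C6H5BrF3NS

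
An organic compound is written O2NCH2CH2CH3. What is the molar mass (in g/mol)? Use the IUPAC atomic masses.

Element totals:
  C: 3
  H: 7
  N: 1
  O: 2
Molecular formula: C3H7NO2.
  M = 3(12.011) + 7(1.008) + 14.007 + 2(15.999)
    = 36.033 + 7.056 + 14.007 + 31.998 = 89.094

89.09 g/mol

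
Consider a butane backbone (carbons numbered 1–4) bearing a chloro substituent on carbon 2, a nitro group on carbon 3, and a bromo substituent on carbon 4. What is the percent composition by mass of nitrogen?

Atom tally by fragment:
  CH3 → C:1 H:3
  CH(Cl) → C:1 H:1 Cl:1
  CH(NO2) → C:1 H:1 N:1 O:2
  CH2Br → C:1 H:2 Br:1
Element totals:
  C: 4
  H: 7
  Br: 1
  Cl: 1
  N: 1
  O: 2
Molecular formula: C4H7BrClNO2.
Molar mass = 216.459 g/mol.
Mass from N: 1 × 14.007 = 14.007 g/mol.
%N = 14.007 / 216.459 × 100 = 6.47%.

6.47%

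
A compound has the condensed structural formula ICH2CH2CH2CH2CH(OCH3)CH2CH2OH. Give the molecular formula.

C8H17IO2

Element totals:
  C: 8
  H: 17
  I: 1
  O: 2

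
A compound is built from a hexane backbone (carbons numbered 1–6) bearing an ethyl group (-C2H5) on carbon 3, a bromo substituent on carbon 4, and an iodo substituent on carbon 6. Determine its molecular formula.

Atom tally by fragment:
  CH3 → C:1 H:3
  CH2 → C:1 H:2
  CH(C2H5) → C:3 H:6
  CH(Br) → C:1 H:1 Br:1
  CH2 → C:1 H:2
  CH2I → C:1 H:2 I:1
Element totals:
  C: 8
  H: 16
  Br: 1
  I: 1

C8H16BrI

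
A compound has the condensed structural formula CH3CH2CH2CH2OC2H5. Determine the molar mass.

Atom tally by fragment:
  CH3 → C:1 H:3
  CH2 → C:1 H:2
  CH2 → C:1 H:2
  CH2OC2H5 → C:3 H:7 O:1
Element totals:
  C: 6
  H: 14
  O: 1
Molecular formula: C6H14O.
  M = 6(12.011) + 14(1.008) + 15.999
    = 72.066 + 14.112 + 15.999 = 102.177

102.18 g/mol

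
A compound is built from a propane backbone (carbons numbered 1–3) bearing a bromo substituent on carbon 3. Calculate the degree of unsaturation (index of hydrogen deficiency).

Atom tally by fragment:
  CH3 → C:1 H:3
  CH2 → C:1 H:2
  CH2Br → C:1 H:2 Br:1
Element totals:
  C: 3
  H: 7
  Br: 1
Molecular formula: C3H7Br.
DoU = (2C + 2 + N − H − X) / 2 = (2·3 + 2 + 0 − 7 − 1) / 2 = 0.

0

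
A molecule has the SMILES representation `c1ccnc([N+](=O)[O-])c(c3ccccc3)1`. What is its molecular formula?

Atom tally by fragment:
  pyridine ring core → C:5 H:5 N:1
  (− 2 ring H displaced by substituents)
  + NO2 → N:1 O:2
  + C6H5 → C:6 H:5
Element totals:
  C: 11
  H: 8
  N: 2
  O: 2

C11H8N2O2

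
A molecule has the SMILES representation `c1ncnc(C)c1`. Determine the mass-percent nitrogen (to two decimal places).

29.77%

Atom tally by fragment:
  pyrimidine ring core → C:4 H:4 N:2
  (− 1 ring H displaced by substituents)
  + CH3 → C:1 H:3
Element totals:
  C: 5
  H: 6
  N: 2
Molecular formula: C5H6N2.
Molar mass = 94.117 g/mol.
Mass from N: 2 × 14.007 = 28.014 g/mol.
%N = 28.014 / 94.117 × 100 = 29.77%.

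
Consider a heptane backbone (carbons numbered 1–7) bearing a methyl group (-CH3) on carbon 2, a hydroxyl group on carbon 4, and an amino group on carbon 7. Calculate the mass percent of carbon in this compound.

66.16%

Atom tally by fragment:
  CH3 → C:1 H:3
  CH(CH3) → C:2 H:4
  CH2 → C:1 H:2
  CH(OH) → C:1 H:2 O:1
  CH2 → C:1 H:2
  CH2 → C:1 H:2
  CH2NH2 → C:1 H:4 N:1
Element totals:
  C: 8
  H: 19
  N: 1
  O: 1
Molecular formula: C8H19NO.
Molar mass = 145.246 g/mol.
Mass from C: 8 × 12.011 = 96.088 g/mol.
%C = 96.088 / 145.246 × 100 = 66.16%.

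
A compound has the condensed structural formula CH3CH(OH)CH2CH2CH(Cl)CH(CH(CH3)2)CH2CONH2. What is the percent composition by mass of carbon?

Atom tally by fragment:
  CH3 → C:1 H:3
  CH(OH) → C:1 H:2 O:1
  CH2 → C:1 H:2
  CH2 → C:1 H:2
  CH(Cl) → C:1 H:1 Cl:1
  CH(CH(CH3)2) → C:4 H:8
  CH2CONH2 → C:2 H:4 O:1 N:1
Element totals:
  C: 11
  H: 22
  Cl: 1
  N: 1
  O: 2
Molecular formula: C11H22ClNO2.
Molar mass = 235.752 g/mol.
Mass from C: 11 × 12.011 = 132.121 g/mol.
%C = 132.121 / 235.752 × 100 = 56.04%.

56.04%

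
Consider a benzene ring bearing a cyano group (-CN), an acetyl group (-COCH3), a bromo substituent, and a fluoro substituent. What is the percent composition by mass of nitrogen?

Atom tally by fragment:
  benzene ring core → C:6 H:6
  (− 4 ring H displaced by substituents)
  + CN → C:1 N:1
  + COCH3 → C:2 H:3 O:1
  + Br → Br:1
  + F → F:1
Element totals:
  C: 9
  H: 5
  Br: 1
  F: 1
  N: 1
  O: 1
Molecular formula: C9H5BrFNO.
Molar mass = 242.047 g/mol.
Mass from N: 1 × 14.007 = 14.007 g/mol.
%N = 14.007 / 242.047 × 100 = 5.79%.

5.79%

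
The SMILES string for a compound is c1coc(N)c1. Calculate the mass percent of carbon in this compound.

Atom tally by fragment:
  furan ring core → C:4 H:4 O:1
  (− 1 ring H displaced by substituents)
  + NH2 → N:1 H:2
Element totals:
  C: 4
  H: 5
  N: 1
  O: 1
Molecular formula: C4H5NO.
Molar mass = 83.090 g/mol.
Mass from C: 4 × 12.011 = 48.044 g/mol.
%C = 48.044 / 83.090 × 100 = 57.82%.

57.82%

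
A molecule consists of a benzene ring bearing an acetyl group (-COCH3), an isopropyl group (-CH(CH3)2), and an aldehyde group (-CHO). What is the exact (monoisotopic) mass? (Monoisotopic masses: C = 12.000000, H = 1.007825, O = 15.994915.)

190.0994

Atom tally by fragment:
  benzene ring core → C:6 H:6
  (− 3 ring H displaced by substituents)
  + COCH3 → C:2 H:3 O:1
  + CH(CH3)2 → C:3 H:7
  + CHO → C:1 H:1 O:1
Element totals:
  C: 12
  H: 14
  O: 2
Molecular formula: C12H14O2.
  M = 12(12.0) + 14(1.007825) + 2(15.994915)
    = 144.000000 + 14.109550 + 31.989830 = 190.099380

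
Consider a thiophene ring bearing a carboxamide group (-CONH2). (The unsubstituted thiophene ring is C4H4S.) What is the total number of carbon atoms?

Atom tally by fragment:
  thiophene ring core → C:4 H:4 S:1
  (− 1 ring H displaced by substituents)
  + CONH2 → C:1 H:2 O:1 N:1
Element totals:
  C: 5
  H: 5
  N: 1
  O: 1
  S: 1

5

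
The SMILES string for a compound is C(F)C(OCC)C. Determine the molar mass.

106.14 g/mol

Atom tally by fragment:
  FCH2 → C:1 H:2 F:1
  CH(OC2H5) → C:3 H:6 O:1
  CH3 → C:1 H:3
Element totals:
  C: 5
  H: 11
  F: 1
  O: 1
Molecular formula: C5H11FO.
  M = 5(12.011) + 11(1.008) + 18.998 + 15.999
    = 60.055 + 11.088 + 18.998 + 15.999 = 106.140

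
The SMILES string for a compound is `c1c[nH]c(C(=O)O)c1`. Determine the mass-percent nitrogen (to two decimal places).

Atom tally by fragment:
  pyrrole ring core → C:4 H:5 N:1
  (− 1 ring H displaced by substituents)
  + COOH → C:1 H:1 O:2
Element totals:
  C: 5
  H: 5
  N: 1
  O: 2
Molecular formula: C5H5NO2.
Molar mass = 111.100 g/mol.
Mass from N: 1 × 14.007 = 14.007 g/mol.
%N = 14.007 / 111.100 × 100 = 12.61%.

12.61%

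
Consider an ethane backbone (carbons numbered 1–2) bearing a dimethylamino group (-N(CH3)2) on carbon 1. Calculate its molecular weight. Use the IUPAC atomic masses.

73.14 g/mol

Atom tally by fragment:
  (CH3)2NCH2 → C:3 H:8 N:1
  CH3 → C:1 H:3
Element totals:
  C: 4
  H: 11
  N: 1
Molecular formula: C4H11N.
  M = 4(12.011) + 11(1.008) + 14.007
    = 48.044 + 11.088 + 14.007 = 73.139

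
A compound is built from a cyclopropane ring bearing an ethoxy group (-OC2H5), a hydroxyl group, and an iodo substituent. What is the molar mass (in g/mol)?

Atom tally by fragment:
  cyclopropane ring core → C:3 H:6
  (− 3 ring H displaced by substituents)
  + OC2H5 → C:2 H:5 O:1
  + OH → O:1 H:1
  + I → I:1
Element totals:
  C: 5
  H: 9
  I: 1
  O: 2
Molecular formula: C5H9IO2.
  M = 5(12.011) + 9(1.008) + 126.904 + 2(15.999)
    = 60.055 + 9.072 + 126.904 + 31.998 = 228.029

228.03 g/mol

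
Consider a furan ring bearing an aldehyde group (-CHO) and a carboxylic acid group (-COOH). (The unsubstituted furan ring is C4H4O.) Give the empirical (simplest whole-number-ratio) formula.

C3H2O2

Atom tally by fragment:
  furan ring core → C:4 H:4 O:1
  (− 2 ring H displaced by substituents)
  + CHO → C:1 H:1 O:1
  + COOH → C:1 H:1 O:2
Element totals:
  C: 6
  H: 4
  O: 4
Molecular formula: C6H4O4.
gcd of subscripts = 2; dividing each by 2:
  C: 6/2 = 3
  H: 4/2 = 2
  O: 4/2 = 2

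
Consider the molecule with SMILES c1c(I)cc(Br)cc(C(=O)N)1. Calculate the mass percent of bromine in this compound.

Atom tally by fragment:
  benzene ring core → C:6 H:6
  (− 3 ring H displaced by substituents)
  + I → I:1
  + Br → Br:1
  + CONH2 → C:1 H:2 O:1 N:1
Element totals:
  C: 7
  H: 5
  Br: 1
  I: 1
  N: 1
  O: 1
Molecular formula: C7H5BrINO.
Molar mass = 325.931 g/mol.
Mass from Br: 1 × 79.904 = 79.904 g/mol.
%Br = 79.904 / 325.931 × 100 = 24.52%.

24.52%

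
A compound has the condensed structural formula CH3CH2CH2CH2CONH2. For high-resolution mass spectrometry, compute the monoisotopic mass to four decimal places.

Atom tally by fragment:
  CH3 → C:1 H:3
  CH2 → C:1 H:2
  CH2 → C:1 H:2
  CH2CONH2 → C:2 H:4 O:1 N:1
Element totals:
  C: 5
  H: 11
  N: 1
  O: 1
Molecular formula: C5H11NO.
  M = 5(12.0) + 11(1.007825) + 14.003074 + 15.994915
    = 60.000000 + 11.086075 + 14.003074 + 15.994915 = 101.084064

101.0841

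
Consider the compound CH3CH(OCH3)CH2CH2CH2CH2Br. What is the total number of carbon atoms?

Atom tally by fragment:
  CH3 → C:1 H:3
  CH(OCH3) → C:2 H:4 O:1
  CH2 → C:1 H:2
  CH2 → C:1 H:2
  CH2 → C:1 H:2
  CH2Br → C:1 H:2 Br:1
Element totals:
  C: 7
  H: 15
  Br: 1
  O: 1

7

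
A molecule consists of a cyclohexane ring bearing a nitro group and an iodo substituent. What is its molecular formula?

C6H10INO2

Atom tally by fragment:
  cyclohexane ring core → C:6 H:12
  (− 2 ring H displaced by substituents)
  + NO2 → N:1 O:2
  + I → I:1
Element totals:
  C: 6
  H: 10
  I: 1
  N: 1
  O: 2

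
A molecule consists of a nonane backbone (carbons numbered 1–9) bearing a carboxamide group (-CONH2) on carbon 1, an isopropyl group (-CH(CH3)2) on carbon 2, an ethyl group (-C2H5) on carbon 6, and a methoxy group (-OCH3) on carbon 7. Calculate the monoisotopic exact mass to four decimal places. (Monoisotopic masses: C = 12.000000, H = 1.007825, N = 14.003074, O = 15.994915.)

Atom tally by fragment:
  H2NOCCH2 → C:2 H:4 O:1 N:1
  CH(CH(CH3)2) → C:4 H:8
  CH2 → C:1 H:2
  CH2 → C:1 H:2
  CH2 → C:1 H:2
  CH(C2H5) → C:3 H:6
  CH(OCH3) → C:2 H:4 O:1
  CH2 → C:1 H:2
  CH3 → C:1 H:3
Element totals:
  C: 16
  H: 33
  N: 1
  O: 2
Molecular formula: C16H33NO2.
  M = 16(12.0) + 33(1.007825) + 14.003074 + 2(15.994915)
    = 192.000000 + 33.258225 + 14.003074 + 31.989830 = 271.251129

271.2511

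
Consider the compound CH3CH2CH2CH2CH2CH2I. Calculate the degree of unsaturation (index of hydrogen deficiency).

0

Atom tally by fragment:
  CH3 → C:1 H:3
  CH2 → C:1 H:2
  CH2 → C:1 H:2
  CH2 → C:1 H:2
  CH2 → C:1 H:2
  CH2I → C:1 H:2 I:1
Element totals:
  C: 6
  H: 13
  I: 1
Molecular formula: C6H13I.
DoU = (2C + 2 + N − H − X) / 2 = (2·6 + 2 + 0 − 13 − 1) / 2 = 0.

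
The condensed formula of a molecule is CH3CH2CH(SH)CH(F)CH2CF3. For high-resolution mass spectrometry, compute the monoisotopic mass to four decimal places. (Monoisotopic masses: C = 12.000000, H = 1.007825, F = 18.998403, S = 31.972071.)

Element totals:
  C: 6
  H: 10
  F: 4
  S: 1
Molecular formula: C6H10F4S.
  M = 6(12.0) + 10(1.007825) + 4(18.998403) + 31.972071
    = 72.000000 + 10.078250 + 75.993612 + 31.972071 = 190.043933

190.0439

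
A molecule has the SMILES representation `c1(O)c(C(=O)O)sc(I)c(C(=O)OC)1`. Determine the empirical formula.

Atom tally by fragment:
  thiophene ring core → C:4 H:4 S:1
  (− 4 ring H displaced by substituents)
  + OH → O:1 H:1
  + COOH → C:1 H:1 O:2
  + I → I:1
  + COOCH3 → C:2 H:3 O:2
Element totals:
  C: 7
  H: 5
  I: 1
  O: 5
  S: 1
Molecular formula: C7H5IO5S.
gcd of subscripts (7, 5, 1, 5, 1) = 1, so the empirical formula equals the molecular formula.

C7H5IO5S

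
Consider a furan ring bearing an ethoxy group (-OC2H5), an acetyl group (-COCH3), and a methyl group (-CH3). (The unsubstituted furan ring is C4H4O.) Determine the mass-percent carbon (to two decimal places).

Atom tally by fragment:
  furan ring core → C:4 H:4 O:1
  (− 3 ring H displaced by substituents)
  + OC2H5 → C:2 H:5 O:1
  + COCH3 → C:2 H:3 O:1
  + CH3 → C:1 H:3
Element totals:
  C: 9
  H: 12
  O: 3
Molecular formula: C9H12O3.
Molar mass = 168.192 g/mol.
Mass from C: 9 × 12.011 = 108.099 g/mol.
%C = 108.099 / 168.192 × 100 = 64.27%.

64.27%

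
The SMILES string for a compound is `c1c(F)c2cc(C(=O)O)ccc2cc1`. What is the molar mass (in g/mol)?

Atom tally by fragment:
  naphthalene ring system core → C:10 H:8
  (− 2 ring H displaced by substituents)
  + F → F:1
  + COOH → C:1 H:1 O:2
Element totals:
  C: 11
  H: 7
  F: 1
  O: 2
Molecular formula: C11H7FO2.
  M = 11(12.011) + 7(1.008) + 18.998 + 2(15.999)
    = 132.121 + 7.056 + 18.998 + 31.998 = 190.173

190.17 g/mol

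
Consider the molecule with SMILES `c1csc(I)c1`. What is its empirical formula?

C4H3IS

Atom tally by fragment:
  thiophene ring core → C:4 H:4 S:1
  (− 1 ring H displaced by substituents)
  + I → I:1
Element totals:
  C: 4
  H: 3
  I: 1
  S: 1
Molecular formula: C4H3IS.
gcd of subscripts (4, 3, 1, 1) = 1, so the empirical formula equals the molecular formula.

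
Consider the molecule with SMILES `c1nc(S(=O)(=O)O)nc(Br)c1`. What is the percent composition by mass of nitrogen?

Atom tally by fragment:
  pyrimidine ring core → C:4 H:4 N:2
  (− 2 ring H displaced by substituents)
  + SO3H → S:1 O:3 H:1
  + Br → Br:1
Element totals:
  C: 4
  H: 3
  Br: 1
  N: 2
  O: 3
  S: 1
Molecular formula: C4H3BrN2O3S.
Molar mass = 239.043 g/mol.
Mass from N: 2 × 14.007 = 28.014 g/mol.
%N = 28.014 / 239.043 × 100 = 11.72%.

11.72%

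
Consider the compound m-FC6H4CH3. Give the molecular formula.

Element totals:
  C: 7
  H: 7
  F: 1

C7H7F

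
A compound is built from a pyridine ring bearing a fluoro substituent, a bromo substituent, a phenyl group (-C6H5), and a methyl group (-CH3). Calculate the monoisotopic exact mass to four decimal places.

264.9902

Atom tally by fragment:
  pyridine ring core → C:5 H:5 N:1
  (− 4 ring H displaced by substituents)
  + F → F:1
  + Br → Br:1
  + C6H5 → C:6 H:5
  + CH3 → C:1 H:3
Element totals:
  C: 12
  H: 9
  Br: 1
  F: 1
  N: 1
Molecular formula: C12H9BrFN.
  M = 12(12.0) + 9(1.007825) + 78.918338 + 18.998403 + 14.003074
    = 144.000000 + 9.070425 + 78.918338 + 18.998403 + 14.003074 = 264.990240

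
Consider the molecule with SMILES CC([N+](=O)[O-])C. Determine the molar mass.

89.09 g/mol

Atom tally by fragment:
  CH3 → C:1 H:3
  CH(NO2) → C:1 H:1 N:1 O:2
  CH3 → C:1 H:3
Element totals:
  C: 3
  H: 7
  N: 1
  O: 2
Molecular formula: C3H7NO2.
  M = 3(12.011) + 7(1.008) + 14.007 + 2(15.999)
    = 36.033 + 7.056 + 14.007 + 31.998 = 89.094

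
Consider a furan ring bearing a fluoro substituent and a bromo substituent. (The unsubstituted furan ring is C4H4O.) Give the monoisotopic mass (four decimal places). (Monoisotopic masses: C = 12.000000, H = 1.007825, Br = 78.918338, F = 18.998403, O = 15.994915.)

Atom tally by fragment:
  furan ring core → C:4 H:4 O:1
  (− 2 ring H displaced by substituents)
  + F → F:1
  + Br → Br:1
Element totals:
  C: 4
  H: 2
  Br: 1
  F: 1
  O: 1
Molecular formula: C4H2BrFO.
  M = 4(12.0) + 2(1.007825) + 78.918338 + 18.998403 + 15.994915
    = 48.000000 + 2.015650 + 78.918338 + 18.998403 + 15.994915 = 163.927306

163.9273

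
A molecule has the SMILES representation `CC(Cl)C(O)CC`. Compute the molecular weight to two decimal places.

122.59 g/mol

Atom tally by fragment:
  CH3 → C:1 H:3
  CH(Cl) → C:1 H:1 Cl:1
  CH(OH) → C:1 H:2 O:1
  CH2 → C:1 H:2
  CH3 → C:1 H:3
Element totals:
  C: 5
  H: 11
  Cl: 1
  O: 1
Molecular formula: C5H11ClO.
  M = 5(12.011) + 11(1.008) + 35.45 + 15.999
    = 60.055 + 11.088 + 35.450 + 15.999 = 122.592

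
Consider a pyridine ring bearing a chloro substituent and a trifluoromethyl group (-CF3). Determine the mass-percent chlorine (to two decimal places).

19.53%

Atom tally by fragment:
  pyridine ring core → C:5 H:5 N:1
  (− 2 ring H displaced by substituents)
  + Cl → Cl:1
  + CF3 → C:1 F:3
Element totals:
  C: 6
  H: 3
  Cl: 1
  F: 3
  N: 1
Molecular formula: C6H3ClF3N.
Molar mass = 181.541 g/mol.
Mass from Cl: 1 × 35.45 = 35.450 g/mol.
%Cl = 35.450 / 181.541 × 100 = 19.53%.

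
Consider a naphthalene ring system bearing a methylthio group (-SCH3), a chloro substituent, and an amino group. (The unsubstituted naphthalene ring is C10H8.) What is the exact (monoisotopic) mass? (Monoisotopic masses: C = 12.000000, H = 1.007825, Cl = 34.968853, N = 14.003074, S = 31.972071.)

Atom tally by fragment:
  naphthalene ring system core → C:10 H:8
  (− 3 ring H displaced by substituents)
  + SCH3 → C:1 H:3 S:1
  + Cl → Cl:1
  + NH2 → N:1 H:2
Element totals:
  C: 11
  H: 10
  Cl: 1
  N: 1
  S: 1
Molecular formula: C11H10ClNS.
  M = 11(12.0) + 10(1.007825) + 34.968853 + 14.003074 + 31.972071
    = 132.000000 + 10.078250 + 34.968853 + 14.003074 + 31.972071 = 223.022248

223.0222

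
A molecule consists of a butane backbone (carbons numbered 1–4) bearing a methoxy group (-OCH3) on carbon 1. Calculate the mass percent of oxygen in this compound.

Atom tally by fragment:
  CH3OCH2 → C:2 H:5 O:1
  CH2 → C:1 H:2
  CH2 → C:1 H:2
  CH3 → C:1 H:3
Element totals:
  C: 5
  H: 12
  O: 1
Molecular formula: C5H12O.
Molar mass = 88.150 g/mol.
Mass from O: 1 × 15.999 = 15.999 g/mol.
%O = 15.999 / 88.150 × 100 = 18.15%.

18.15%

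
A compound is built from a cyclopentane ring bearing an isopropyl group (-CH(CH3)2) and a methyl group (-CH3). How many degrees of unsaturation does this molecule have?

1

Atom tally by fragment:
  cyclopentane ring core → C:5 H:10
  (− 2 ring H displaced by substituents)
  + CH(CH3)2 → C:3 H:7
  + CH3 → C:1 H:3
Element totals:
  C: 9
  H: 18
Molecular formula: C9H18.
DoU = (2C + 2 + N − H − X) / 2 = (2·9 + 2 + 0 − 18 − 0) / 2 = 1.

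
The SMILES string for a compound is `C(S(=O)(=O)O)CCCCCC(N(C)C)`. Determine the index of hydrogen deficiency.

0

Atom tally by fragment:
  HO3SCH2 → C:1 H:3 S:1 O:3
  CH2 → C:1 H:2
  CH2 → C:1 H:2
  CH2 → C:1 H:2
  CH2 → C:1 H:2
  CH2 → C:1 H:2
  CH2N(CH3)2 → C:3 H:8 N:1
Element totals:
  C: 9
  H: 21
  N: 1
  O: 3
  S: 1
Molecular formula: C9H21NO3S.
DoU = (2C + 2 + N − H − X) / 2 = (2·9 + 2 + 1 − 21 − 0) / 2 = 0.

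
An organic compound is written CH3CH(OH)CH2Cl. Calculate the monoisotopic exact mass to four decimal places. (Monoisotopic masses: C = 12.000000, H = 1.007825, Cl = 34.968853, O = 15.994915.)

94.0185

Element totals:
  C: 3
  H: 7
  Cl: 1
  O: 1
Molecular formula: C3H7ClO.
  M = 3(12.0) + 7(1.007825) + 34.968853 + 15.994915
    = 36.000000 + 7.054775 + 34.968853 + 15.994915 = 94.018543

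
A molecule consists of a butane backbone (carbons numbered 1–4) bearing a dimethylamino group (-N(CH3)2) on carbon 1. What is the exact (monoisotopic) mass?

101.1204

Atom tally by fragment:
  (CH3)2NCH2 → C:3 H:8 N:1
  CH2 → C:1 H:2
  CH2 → C:1 H:2
  CH3 → C:1 H:3
Element totals:
  C: 6
  H: 15
  N: 1
Molecular formula: C6H15N.
  M = 6(12.0) + 15(1.007825) + 14.003074
    = 72.000000 + 15.117375 + 14.003074 = 101.120449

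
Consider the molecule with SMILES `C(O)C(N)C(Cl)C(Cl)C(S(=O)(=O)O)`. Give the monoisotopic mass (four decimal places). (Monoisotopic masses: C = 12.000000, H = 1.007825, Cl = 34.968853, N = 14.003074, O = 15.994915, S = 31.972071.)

Atom tally by fragment:
  HOCH2 → C:1 H:3 O:1
  CH(NH2) → C:1 H:3 N:1
  CH(Cl) → C:1 H:1 Cl:1
  CH(Cl) → C:1 H:1 Cl:1
  CH2SO3H → C:1 H:3 S:1 O:3
Element totals:
  C: 5
  H: 11
  Cl: 2
  N: 1
  O: 4
  S: 1
Molecular formula: C5H11Cl2NO4S.
  M = 5(12.0) + 11(1.007825) + 2(34.968853) + 14.003074 + 4(15.994915) + 31.972071
    = 60.000000 + 11.086075 + 69.937706 + 14.003074 + 63.979660 + 31.972071 = 250.978586

250.9786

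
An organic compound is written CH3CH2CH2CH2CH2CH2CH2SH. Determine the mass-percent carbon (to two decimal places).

63.57%

Element totals:
  C: 7
  H: 16
  S: 1
Molecular formula: C7H16S.
Molar mass = 132.265 g/mol.
Mass from C: 7 × 12.011 = 84.077 g/mol.
%C = 84.077 / 132.265 × 100 = 63.57%.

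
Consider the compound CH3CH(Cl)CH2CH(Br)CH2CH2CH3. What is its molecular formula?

Atom tally by fragment:
  CH3 → C:1 H:3
  CH(Cl) → C:1 H:1 Cl:1
  CH2 → C:1 H:2
  CH(Br) → C:1 H:1 Br:1
  CH2 → C:1 H:2
  CH2 → C:1 H:2
  CH3 → C:1 H:3
Element totals:
  C: 7
  H: 14
  Br: 1
  Cl: 1

C7H14BrCl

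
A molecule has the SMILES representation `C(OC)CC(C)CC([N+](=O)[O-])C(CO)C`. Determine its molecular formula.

C10H21NO4

Atom tally by fragment:
  CH3OCH2 → C:2 H:5 O:1
  CH2 → C:1 H:2
  CH(CH3) → C:2 H:4
  CH2 → C:1 H:2
  CH(NO2) → C:1 H:1 N:1 O:2
  CH(CH2OH) → C:2 H:4 O:1
  CH3 → C:1 H:3
Element totals:
  C: 10
  H: 21
  N: 1
  O: 4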